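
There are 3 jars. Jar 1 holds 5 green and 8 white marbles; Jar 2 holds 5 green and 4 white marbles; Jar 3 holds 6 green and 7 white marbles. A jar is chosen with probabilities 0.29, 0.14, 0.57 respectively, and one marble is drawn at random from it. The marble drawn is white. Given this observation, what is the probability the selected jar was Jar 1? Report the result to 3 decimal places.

Posterior probability ≈ 0.326

Tabulate prior·likelihood by source: [1] prior 0.29, lik 0.6154, product 0.1785; [2] prior 0.14, lik 0.4444, product 0.06222; [3] prior 0.57, lik 0.5385, product 0.3069.
Normalizing constant = 0.54761; the posterior for Jar 1 is its product over the sum, 0.1785/0.54761 = 0.326.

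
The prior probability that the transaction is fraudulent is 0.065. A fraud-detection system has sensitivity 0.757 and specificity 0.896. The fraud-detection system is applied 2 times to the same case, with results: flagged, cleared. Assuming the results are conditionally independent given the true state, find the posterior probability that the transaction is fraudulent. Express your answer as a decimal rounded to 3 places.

With H the event that the transaction is fraudulent, the joint likelihood of the observed sequence is P(data|H) = 0.757·0.243 = 0.18395 and P(data|¬H) = 0.104·0.896 = 0.093184.
Bayes: P(H|data) = 0.065·0.18395 / (0.065·0.18395 + 0.935·0.093184) = 0.011957/0.099084 = 0.1207.

Posterior P(H) ≈ 0.121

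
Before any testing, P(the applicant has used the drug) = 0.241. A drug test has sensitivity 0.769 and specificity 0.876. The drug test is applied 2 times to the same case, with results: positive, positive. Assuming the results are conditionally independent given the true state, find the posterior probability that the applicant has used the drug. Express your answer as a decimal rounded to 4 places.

With H the event that the applicant has used the drug, the joint likelihood of the observed sequence is P(data|H) = 0.769·0.769 = 0.59136 and P(data|¬H) = 0.124·0.124 = 0.015376.
Bayes: P(H|data) = 0.241·0.59136 / (0.241·0.59136 + 0.759·0.015376) = 0.14252/0.15419 = 0.9243.

Posterior P(H) ≈ 0.9243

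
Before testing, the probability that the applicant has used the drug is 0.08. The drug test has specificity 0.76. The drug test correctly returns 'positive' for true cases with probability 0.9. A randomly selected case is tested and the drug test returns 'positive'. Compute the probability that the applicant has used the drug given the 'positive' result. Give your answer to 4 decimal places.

P(H | E) ≈ 0.2459

Let H be the event that the applicant has used the drug. P(H) = 0.08, so P(¬H) = 0.92. With E the 'positive' result, P(E|H) = 0.9 and P(E|¬H) = 0.24.
P(E) = 0.9·0.08 + 0.24·0.92 = 0.072000 + 0.22080 = 0.29280.
By Bayes' theorem, P(H|E) = 0.072000 / 0.29280 = 0.2459.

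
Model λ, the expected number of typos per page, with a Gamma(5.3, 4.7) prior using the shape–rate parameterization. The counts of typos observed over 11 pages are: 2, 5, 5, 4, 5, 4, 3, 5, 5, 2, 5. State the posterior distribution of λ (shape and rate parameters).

Posterior: Gamma(shape=50.3, rate=15.7)

The Poisson likelihood adds the total count to the shape and the number of exposure periods to the rate. Here ∑xᵢ = 45 and n = 11, so shape 5.3→50.3 and rate 4.7→15.7.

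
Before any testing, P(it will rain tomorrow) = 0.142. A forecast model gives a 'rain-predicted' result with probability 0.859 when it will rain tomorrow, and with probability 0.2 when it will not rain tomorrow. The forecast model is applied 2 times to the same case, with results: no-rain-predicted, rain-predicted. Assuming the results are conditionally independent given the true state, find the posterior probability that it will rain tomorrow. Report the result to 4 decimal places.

Posterior P(H) ≈ 0.1113

With H the event that it will rain tomorrow, the joint likelihood of the observed sequence is P(data|H) = 0.141·0.859 = 0.12112 and P(data|¬H) = 0.8·0.2 = 0.16000.
Bayes: P(H|data) = 0.142·0.12112 / (0.142·0.12112 + 0.858·0.16000) = 0.017199/0.15448 = 0.1113.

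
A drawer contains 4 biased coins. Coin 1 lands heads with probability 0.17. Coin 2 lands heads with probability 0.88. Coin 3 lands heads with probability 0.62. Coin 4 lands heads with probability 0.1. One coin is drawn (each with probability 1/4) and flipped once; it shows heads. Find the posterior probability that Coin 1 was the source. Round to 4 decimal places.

P(heads|C1) = 0.17; P(heads|C2) = 0.88; P(heads|C3) = 0.62; P(heads|C4) = 0.1.
Prior × likelihood for each source: 0.25·0.17=0.04250, 0.25·0.88=0.2200, 0.25·0.62=0.1550, 0.25·0.1=0.02500. Summing gives P(heads) = 0.44250.
P(Coin 1 | heads) = 0.04250 / 0.44250 = 0.0960.

Posterior probability ≈ 0.0960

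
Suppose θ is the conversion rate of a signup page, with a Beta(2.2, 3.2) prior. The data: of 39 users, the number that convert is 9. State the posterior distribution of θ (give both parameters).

Posterior: Beta(11.2, 33.2)

The binomial likelihood is conjugate to the Beta prior: with 9 successes and 30 failures, the posterior is Beta(2.2+9, 3.2+30) = Beta(11.2, 33.2).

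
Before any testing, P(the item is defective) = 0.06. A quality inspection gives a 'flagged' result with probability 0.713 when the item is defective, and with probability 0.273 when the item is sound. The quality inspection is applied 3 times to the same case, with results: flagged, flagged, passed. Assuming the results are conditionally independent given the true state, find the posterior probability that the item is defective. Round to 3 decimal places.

With H the event that the item is defective, the joint likelihood of the observed sequence is P(data|H) = 0.713·0.713·0.287 = 0.14590 and P(data|¬H) = 0.273·0.273·0.727 = 0.054183.
Bayes: P(H|data) = 0.06·0.14590 / (0.06·0.14590 + 0.94·0.054183) = 0.0087541/0.059686 = 0.1467.

Posterior P(H) ≈ 0.147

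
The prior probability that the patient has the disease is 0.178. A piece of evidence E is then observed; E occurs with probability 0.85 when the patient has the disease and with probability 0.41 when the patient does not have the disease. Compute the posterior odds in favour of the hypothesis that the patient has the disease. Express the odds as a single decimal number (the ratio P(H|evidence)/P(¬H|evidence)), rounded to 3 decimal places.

Prior odds = 0.178/(1−0.178) = 0.21655.
Likelihood ratio for E = 0.85/0.41 = 2.0732.
Posterior odds = prior odds × LR = 0.44893.

Posterior odds ≈ 0.449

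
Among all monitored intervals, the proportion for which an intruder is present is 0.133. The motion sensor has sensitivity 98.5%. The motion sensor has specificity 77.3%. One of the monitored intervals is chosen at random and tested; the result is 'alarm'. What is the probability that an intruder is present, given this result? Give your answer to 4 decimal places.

P(H | E) ≈ 0.3996

Write H for 'an intruder is present'. Prior odds H:¬H = 0.133/0.867 = 0.15340. For the 'alarm' outcome, the likelihood ratio is 0.985/0.227 = 4.3392.
Posterior odds = 0.15340 × 4.3392 = 0.66565, so P(H|E) = 0.66565/(1+0.66565) = 0.3996.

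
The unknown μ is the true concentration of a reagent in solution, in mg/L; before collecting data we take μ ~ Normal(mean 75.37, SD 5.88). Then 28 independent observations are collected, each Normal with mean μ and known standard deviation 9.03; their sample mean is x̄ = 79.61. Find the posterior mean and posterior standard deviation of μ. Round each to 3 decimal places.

Posterior mean ≈ 79.281; posterior SD ≈ 1.639

Prior precision 1/τ₀² = 1/5.88² = 0.0289231; data precision n/σ² = 28/9.03² = 0.343386.
Posterior precision = 0.0289231 + 0.343386 = 0.372309, giving posterior SD = 1/√0.372309 = 1.639.
Posterior mean = (0.0289231·75.37 + 0.343386·79.61) / 0.372309 = 79.281.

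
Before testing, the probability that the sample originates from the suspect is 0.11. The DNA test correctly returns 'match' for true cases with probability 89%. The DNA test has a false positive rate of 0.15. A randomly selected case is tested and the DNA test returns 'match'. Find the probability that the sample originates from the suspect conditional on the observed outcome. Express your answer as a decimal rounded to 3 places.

P(H | E) ≈ 0.423

Write H for 'the sample originates from the suspect'. Prior odds H:¬H = 0.11/0.89 = 0.12360. For the 'match' outcome, the likelihood ratio is 0.89/0.15 = 5.9333.
Posterior odds = 0.12360 × 5.9333 = 0.73333, so P(H|E) = 0.73333/(1+0.73333) = 0.423.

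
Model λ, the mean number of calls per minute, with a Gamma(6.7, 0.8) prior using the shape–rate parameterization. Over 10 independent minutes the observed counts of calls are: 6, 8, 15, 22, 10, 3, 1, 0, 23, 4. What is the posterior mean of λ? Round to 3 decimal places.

Posterior mean ≈ 9.139

The Poisson likelihood adds the total count to the shape and the number of exposure periods to the rate. Here ∑xᵢ = 92 and n = 10, so shape 6.7→98.7 and rate 0.8→10.8.
Posterior mean = shape/rate = 98.7/10.8 = 9.139.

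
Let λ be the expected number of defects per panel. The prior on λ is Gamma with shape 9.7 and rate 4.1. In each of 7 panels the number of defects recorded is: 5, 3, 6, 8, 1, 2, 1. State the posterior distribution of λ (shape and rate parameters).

The Poisson likelihood adds the total count to the shape and the number of exposure periods to the rate. Here ∑xᵢ = 26 and n = 7, so shape 9.7→35.7 and rate 4.1→11.1.

Posterior: Gamma(shape=35.7, rate=11.1)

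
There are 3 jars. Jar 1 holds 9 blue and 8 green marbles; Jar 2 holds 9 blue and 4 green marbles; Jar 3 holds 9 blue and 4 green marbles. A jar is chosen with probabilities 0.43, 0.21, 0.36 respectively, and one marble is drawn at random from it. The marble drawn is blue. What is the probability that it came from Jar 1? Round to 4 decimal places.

Posterior probability ≈ 0.3658

Tabulate prior·likelihood by source: [1] prior 0.43, lik 0.5294, product 0.2276; [2] prior 0.21, lik 0.6923, product 0.1454; [3] prior 0.36, lik 0.6923, product 0.2492.
Normalizing constant = 0.62226; the posterior for Jar 1 is its product over the sum, 0.2276/0.62226 = 0.3658.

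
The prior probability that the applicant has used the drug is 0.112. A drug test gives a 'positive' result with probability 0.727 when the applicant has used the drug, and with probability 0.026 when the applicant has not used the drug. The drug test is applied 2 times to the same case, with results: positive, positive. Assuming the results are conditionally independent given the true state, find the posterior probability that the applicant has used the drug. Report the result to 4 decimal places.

With H the event that the applicant has used the drug, the joint likelihood of the observed sequence is P(data|H) = 0.727·0.727 = 0.52853 and P(data|¬H) = 0.026·0.026 = 0.00067600.
Bayes: P(H|data) = 0.112·0.52853 / (0.112·0.52853 + 0.888·0.00067600) = 0.059195/0.059796 = 0.9900.

Posterior P(H) ≈ 0.9900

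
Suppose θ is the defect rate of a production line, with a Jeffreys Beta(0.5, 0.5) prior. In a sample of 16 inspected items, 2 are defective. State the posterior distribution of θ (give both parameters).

Observing 2 successes and 14 failures updates Beta(0.5, 0.5) by adding the success and failure counts to the two shape parameters: α = 0.5+2 = 2.5, β = 0.5+14 = 14.5.

Posterior: Beta(2.5, 14.5)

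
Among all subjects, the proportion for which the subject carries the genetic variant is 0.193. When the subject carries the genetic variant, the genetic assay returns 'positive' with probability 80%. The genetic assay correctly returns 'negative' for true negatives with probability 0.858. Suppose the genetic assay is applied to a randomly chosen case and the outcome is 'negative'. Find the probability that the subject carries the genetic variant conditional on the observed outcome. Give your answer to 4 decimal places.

P(H | E) ≈ 0.0528

Write H for 'the subject carries the genetic variant'. Prior odds H:¬H = 0.193/0.807 = 0.23916. For the 'negative' outcome, the likelihood ratio is 0.2/0.858 = 0.23310.
Posterior odds = 0.23916 × 0.23310 = 0.055748, so P(H|E) = 0.055748/(1+0.055748) = 0.0528.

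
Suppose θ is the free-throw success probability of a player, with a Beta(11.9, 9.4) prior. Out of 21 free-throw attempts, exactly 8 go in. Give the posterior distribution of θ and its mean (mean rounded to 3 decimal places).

The binomial likelihood is conjugate to the Beta prior: with 8 successes and 13 failures, the posterior is Beta(11.9+8, 9.4+13) = Beta(19.9, 22.4).
E[θ | data] = 19.9/(19.9+22.4) = 0.470.

Posterior: Beta(19.9, 22.4); mean ≈ 0.470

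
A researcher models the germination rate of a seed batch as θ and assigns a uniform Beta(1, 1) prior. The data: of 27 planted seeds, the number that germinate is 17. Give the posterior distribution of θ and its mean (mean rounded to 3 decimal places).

Observing 17 successes and 10 failures updates Beta(1, 1) by adding the success and failure counts to the two shape parameters: α = 1+17 = 18, β = 1+10 = 11.
E[θ | data] = 18/(18+11) = 0.621.

Posterior: Beta(18, 11); mean ≈ 0.621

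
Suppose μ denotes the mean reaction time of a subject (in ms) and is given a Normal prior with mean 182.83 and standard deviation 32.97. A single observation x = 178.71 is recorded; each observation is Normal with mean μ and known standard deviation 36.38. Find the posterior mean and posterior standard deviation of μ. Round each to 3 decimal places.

Prior precision 1/τ₀² = 1/32.97² = 0.00091995; data precision n/σ² = 1/36.38² = 0.00075557.
Posterior precision = 0.00091995 + 0.00075557 = 0.00167552, giving posterior SD = 1/√0.00167552 = 24.430.
Posterior mean = (0.00091995·182.83 + 0.00075557·178.71) / 0.00167552 = 180.972.

Posterior mean ≈ 180.972; posterior SD ≈ 24.430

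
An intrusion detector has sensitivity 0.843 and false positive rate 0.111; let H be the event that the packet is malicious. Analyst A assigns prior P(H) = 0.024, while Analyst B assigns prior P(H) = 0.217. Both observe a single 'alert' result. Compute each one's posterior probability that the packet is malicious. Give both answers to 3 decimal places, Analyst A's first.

P('+'|H) = 0.843, P('+'|¬H) = 0.111.
Analyst A: numerator 0.843·0.024 = 0.020232; evidence = 0.020232+0.111·0.976 = 0.12857; posterior = 0.157.
Analyst B: numerator 0.843·0.217 = 0.18293; evidence = 0.18293+0.111·0.783 = 0.26984; posterior = 0.678.

Analyst A: 0.157; Analyst B: 0.678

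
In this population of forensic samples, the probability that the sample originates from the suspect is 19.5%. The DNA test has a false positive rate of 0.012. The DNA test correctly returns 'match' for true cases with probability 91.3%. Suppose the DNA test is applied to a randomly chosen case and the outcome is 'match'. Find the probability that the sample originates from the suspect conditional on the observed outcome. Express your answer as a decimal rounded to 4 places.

Write H for 'the sample originates from the suspect'. Prior odds H:¬H = 0.195/0.805 = 0.24224. For the 'match' outcome, the likelihood ratio is 0.913/0.012 = 76.083.
Posterior odds = 0.24224 × 76.083 = 18.430, so P(H|E) = 18.430/(1+18.430) = 0.9485.

P(H | E) ≈ 0.9485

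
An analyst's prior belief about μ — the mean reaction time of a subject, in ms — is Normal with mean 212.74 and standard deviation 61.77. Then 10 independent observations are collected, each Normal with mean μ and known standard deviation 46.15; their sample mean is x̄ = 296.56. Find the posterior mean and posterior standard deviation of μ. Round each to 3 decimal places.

Prior precision 1/τ₀² = 1/61.77² = 0.00026209; data precision n/σ² = 10/46.15² = 0.00469523.
Posterior precision = 0.00026209 + 0.00469523 = 0.00495731, giving posterior SD = 1/√0.00495731 = 14.203.
Posterior mean = (0.00026209·212.74 + 0.00469523·296.56) / 0.00495731 = 292.129.

Posterior mean ≈ 292.129; posterior SD ≈ 14.203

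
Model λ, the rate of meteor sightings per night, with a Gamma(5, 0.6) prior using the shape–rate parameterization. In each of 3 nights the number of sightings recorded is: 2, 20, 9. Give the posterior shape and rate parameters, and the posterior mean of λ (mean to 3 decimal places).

The Poisson likelihood adds the total count to the shape and the number of exposure periods to the rate. Here ∑xᵢ = 31 and n = 3, so shape 5→36 and rate 0.6→3.6.
Posterior mean = shape/rate = 36/3.6 = 10.000.

Posterior: Gamma(shape=36, rate=3.6); mean ≈ 10.000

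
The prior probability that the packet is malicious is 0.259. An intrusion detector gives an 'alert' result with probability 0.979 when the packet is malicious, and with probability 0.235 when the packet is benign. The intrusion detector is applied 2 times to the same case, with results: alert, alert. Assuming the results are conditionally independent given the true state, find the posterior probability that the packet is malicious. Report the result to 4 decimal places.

Posterior P(H) ≈ 0.8585

With H the event that the packet is malicious, the joint likelihood of the observed sequence is P(data|H) = 0.979·0.979 = 0.95844 and P(data|¬H) = 0.235·0.235 = 0.055225.
Bayes: P(H|data) = 0.259·0.95844 / (0.259·0.95844 + 0.741·0.055225) = 0.24824/0.28916 = 0.8585.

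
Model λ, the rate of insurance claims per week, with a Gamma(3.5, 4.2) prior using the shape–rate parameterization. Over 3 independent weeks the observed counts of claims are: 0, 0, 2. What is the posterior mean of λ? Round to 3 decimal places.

Total count ∑xᵢ = 2 over n = 3 weeks.
Gamma is conjugate to the Poisson likelihood: posterior is Gamma(shape = 3.5+2 = 5.5, rate = 4.2+3 = 7.2).
E[λ | data] = 5.5/7.2 = 0.764.

Posterior mean ≈ 0.764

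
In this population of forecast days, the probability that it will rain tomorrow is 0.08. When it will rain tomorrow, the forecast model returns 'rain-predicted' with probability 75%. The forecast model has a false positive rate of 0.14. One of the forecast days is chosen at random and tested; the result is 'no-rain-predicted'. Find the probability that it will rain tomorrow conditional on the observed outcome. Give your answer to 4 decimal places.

P(H | E) ≈ 0.0247

Let H be the event that it will rain tomorrow. P(H) = 0.08, so P(¬H) = 0.92. With E the 'no-rain-predicted' result, P(E|H) = 0.25 and P(E|¬H) = 0.86.
P(E) = 0.25·0.08 + 0.86·0.92 = 0.020000 + 0.79120 = 0.81120.
By Bayes' theorem, P(H|E) = 0.020000 / 0.81120 = 0.0247.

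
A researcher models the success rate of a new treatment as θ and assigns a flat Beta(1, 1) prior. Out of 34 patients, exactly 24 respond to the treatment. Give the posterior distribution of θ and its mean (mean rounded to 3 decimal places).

The binomial likelihood is conjugate to the Beta prior: with 24 successes and 10 failures, the posterior is Beta(1+24, 1+10) = Beta(25, 11).
E[θ | data] = 25/(25+11) = 0.694.

Posterior: Beta(25, 11); mean ≈ 0.694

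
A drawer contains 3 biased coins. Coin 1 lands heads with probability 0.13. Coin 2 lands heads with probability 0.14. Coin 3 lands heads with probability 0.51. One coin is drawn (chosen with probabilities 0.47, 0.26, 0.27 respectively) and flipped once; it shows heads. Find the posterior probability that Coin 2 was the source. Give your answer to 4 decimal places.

Tabulate prior·likelihood by source: [1] prior 0.47, lik 0.13, product 0.06110; [2] prior 0.26, lik 0.14, product 0.03640; [3] prior 0.27, lik 0.51, product 0.1377.
Normalizing constant = 0.23520; the posterior for Coin 2 is its product over the sum, 0.03640/0.23520 = 0.1548.

Posterior probability ≈ 0.1548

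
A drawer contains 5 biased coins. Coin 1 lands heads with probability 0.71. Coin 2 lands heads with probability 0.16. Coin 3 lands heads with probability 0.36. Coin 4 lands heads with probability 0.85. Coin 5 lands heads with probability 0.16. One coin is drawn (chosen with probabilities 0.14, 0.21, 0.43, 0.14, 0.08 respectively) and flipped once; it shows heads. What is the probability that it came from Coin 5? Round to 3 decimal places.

P(heads|C1) = 0.71; P(heads|C2) = 0.16; P(heads|C3) = 0.36; P(heads|C4) = 0.85; P(heads|C5) = 0.16.
Prior × likelihood for each source: 0.14·0.71=0.09940, 0.21·0.16=0.03360, 0.43·0.36=0.1548, 0.14·0.85=0.1190, 0.08·0.16=0.01280. Summing gives P(heads) = 0.41960.
P(Coin 5 | heads) = 0.01280 / 0.41960 = 0.031.

Posterior probability ≈ 0.031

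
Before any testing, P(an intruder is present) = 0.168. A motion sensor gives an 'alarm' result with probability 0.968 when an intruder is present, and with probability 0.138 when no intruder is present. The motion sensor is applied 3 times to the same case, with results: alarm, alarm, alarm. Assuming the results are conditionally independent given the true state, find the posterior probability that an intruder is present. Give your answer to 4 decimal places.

Let H be the event that an intruder is present; start with P(H) = 0.168. P('alarm'|H) = 0.968, P('alarm'|¬H) = 0.138.
Update on result 1 ('alarm'): P(H) ← 0.968·0.1680 / (0.968·0.1680 + 0.138·0.8320) = 0.16262/0.27744 = 0.5862.
Update on result 2 ('alarm'): P(H) ← 0.968·0.5862 / (0.968·0.5862 + 0.138·0.4138) = 0.56740/0.62451 = 0.9086.
Update on result 3 ('alarm'): P(H) ← 0.968·0.9086 / (0.968·0.9086 + 0.138·0.0914) = 0.87948/0.89210 = 0.9859.

Posterior P(H) ≈ 0.9859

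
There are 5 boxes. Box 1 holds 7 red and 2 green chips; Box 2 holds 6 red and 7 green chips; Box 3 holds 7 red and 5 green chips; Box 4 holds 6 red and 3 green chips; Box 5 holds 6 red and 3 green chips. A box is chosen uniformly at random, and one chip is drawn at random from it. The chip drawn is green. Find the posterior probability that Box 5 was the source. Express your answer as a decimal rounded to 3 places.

Tabulate prior·likelihood by source: [1] prior 0.2, lik 0.2222, product 0.04444; [2] prior 0.2, lik 0.5385, product 0.1077; [3] prior 0.2, lik 0.4167, product 0.08333; [4] prior 0.2, lik 0.3333, product 0.06667; [5] prior 0.2, lik 0.3333, product 0.06667.
Normalizing constant = 0.36880; the posterior for Box 5 is its product over the sum, 0.06667/0.36880 = 0.181.

Posterior probability ≈ 0.181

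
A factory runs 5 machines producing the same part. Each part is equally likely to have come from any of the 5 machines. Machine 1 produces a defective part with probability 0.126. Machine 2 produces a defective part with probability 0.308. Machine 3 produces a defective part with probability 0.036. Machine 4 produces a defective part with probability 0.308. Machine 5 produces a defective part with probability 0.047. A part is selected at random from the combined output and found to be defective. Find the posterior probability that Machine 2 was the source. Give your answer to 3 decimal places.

Tabulate prior·likelihood by source: [1] prior 0.2, lik 0.126, product 0.02520; [2] prior 0.2, lik 0.308, product 0.06160; [3] prior 0.2, lik 0.036, product 0.007200; [4] prior 0.2, lik 0.308, product 0.06160; [5] prior 0.2, lik 0.047, product 0.009400.
Normalizing constant = 0.16500; the posterior for Machine 2 is its product over the sum, 0.06160/0.16500 = 0.373.

Posterior probability ≈ 0.373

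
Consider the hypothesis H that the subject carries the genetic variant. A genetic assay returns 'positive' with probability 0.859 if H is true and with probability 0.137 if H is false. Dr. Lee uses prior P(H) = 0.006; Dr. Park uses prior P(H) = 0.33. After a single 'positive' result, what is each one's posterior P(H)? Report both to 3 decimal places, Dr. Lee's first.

The likelihood ratio for a 'positive' result is 0.859/0.137 = 6.2701.
Dr. Lee: prior odds 0.006/0.994 = 0.0060362; posterior odds 0.037848; posterior probability 0.036.
Dr. Park: prior odds 0.33/0.67 = 0.49254; posterior odds 3.0882; posterior probability 0.755.

Dr. Lee: 0.036; Dr. Park: 0.755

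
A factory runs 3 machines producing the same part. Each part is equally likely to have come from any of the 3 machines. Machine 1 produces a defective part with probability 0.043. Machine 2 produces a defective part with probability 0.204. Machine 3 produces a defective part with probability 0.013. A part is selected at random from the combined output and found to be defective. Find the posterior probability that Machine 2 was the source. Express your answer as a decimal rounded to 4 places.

Posterior probability ≈ 0.7846

P(defective|M1) = 0.043; P(defective|M2) = 0.204; P(defective|M3) = 0.013.
Prior × likelihood for each source: 0.333333·0.043=0.01433, 0.333333·0.204=0.06800, 0.333333·0.013=0.004333. Summing gives P(defective) = 0.086667.
P(Machine 2 | defective) = 0.06800 / 0.086667 = 0.7846.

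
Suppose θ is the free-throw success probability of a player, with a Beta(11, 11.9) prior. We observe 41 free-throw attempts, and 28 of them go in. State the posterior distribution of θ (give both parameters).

Observing 28 successes and 13 failures updates Beta(11, 11.9) by adding the success and failure counts to the two shape parameters: α = 11+28 = 39, β = 11.9+13 = 24.9.

Posterior: Beta(39, 24.9)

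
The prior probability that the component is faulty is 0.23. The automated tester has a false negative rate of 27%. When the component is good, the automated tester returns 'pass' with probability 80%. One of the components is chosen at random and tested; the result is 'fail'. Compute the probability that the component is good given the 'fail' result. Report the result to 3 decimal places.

P(¬H | E) ≈ 0.478

Write H for 'the component is faulty'. Prior odds H:¬H = 0.23/0.77 = 0.29870. For the 'fail' outcome, the likelihood ratio is 0.73/0.2 = 3.6500.
Posterior odds = 0.29870 × 3.6500 = 1.0903, so P(H|E) = 1.0903/(1+1.0903) = 0.522. Then P(¬H|E) = 1 − 0.522 = 0.478.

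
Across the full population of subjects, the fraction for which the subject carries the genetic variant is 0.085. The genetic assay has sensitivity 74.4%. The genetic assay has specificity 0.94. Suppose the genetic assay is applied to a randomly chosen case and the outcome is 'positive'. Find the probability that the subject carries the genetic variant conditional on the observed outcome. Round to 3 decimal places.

P(H | E) ≈ 0.535

Write H for 'the subject carries the genetic variant'. Prior odds H:¬H = 0.085/0.915 = 0.092896. For the 'positive' outcome, the likelihood ratio is 0.744/0.06 = 12.400.
Posterior odds = 0.092896 × 12.400 = 1.1519, so P(H|E) = 1.1519/(1+1.1519) = 0.535.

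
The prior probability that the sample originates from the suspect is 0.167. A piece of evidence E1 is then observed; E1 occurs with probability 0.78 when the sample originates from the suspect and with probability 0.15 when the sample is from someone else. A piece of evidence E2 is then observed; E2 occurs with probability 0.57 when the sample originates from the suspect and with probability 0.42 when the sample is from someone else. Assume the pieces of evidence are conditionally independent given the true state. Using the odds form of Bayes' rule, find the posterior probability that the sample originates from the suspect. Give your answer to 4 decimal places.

Posterior probability ≈ 0.5859

Prior odds = 0.167/(1−0.167) = 0.20048. In log-odds, ln(0.20048) = -1.6070.
Add log likelihood ratios: ln(5.2000) + ln(1.3571) = 1.9540.
Posterior log-odds = 0.34700, so posterior odds = exp(0.34700) = 1.4148. Converting, P(H|E) = 1.4148/2.4148 = 0.5859.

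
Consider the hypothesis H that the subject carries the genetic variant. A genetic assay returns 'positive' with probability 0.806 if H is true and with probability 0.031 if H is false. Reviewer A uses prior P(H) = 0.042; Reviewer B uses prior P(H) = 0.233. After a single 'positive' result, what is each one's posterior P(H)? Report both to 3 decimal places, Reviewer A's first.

Reviewer A: 0.533; Reviewer B: 0.888

P('+'|H) = 0.806, P('+'|¬H) = 0.031.
Reviewer A: numerator 0.806·0.042 = 0.033852; evidence = 0.033852+0.031·0.958 = 0.063550; posterior = 0.533.
Reviewer B: numerator 0.806·0.233 = 0.18780; evidence = 0.18780+0.031·0.767 = 0.21158; posterior = 0.888.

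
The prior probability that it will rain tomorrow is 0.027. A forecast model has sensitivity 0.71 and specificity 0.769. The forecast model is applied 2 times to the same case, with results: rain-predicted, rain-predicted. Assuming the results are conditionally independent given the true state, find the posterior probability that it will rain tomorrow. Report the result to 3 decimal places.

Posterior P(H) ≈ 0.208

With H the event that it will rain tomorrow, the joint likelihood of the observed sequence is P(data|H) = 0.71·0.71 = 0.50410 and P(data|¬H) = 0.231·0.231 = 0.053361.
Bayes: P(H|data) = 0.027·0.50410 / (0.027·0.50410 + 0.973·0.053361) = 0.013611/0.065531 = 0.2077.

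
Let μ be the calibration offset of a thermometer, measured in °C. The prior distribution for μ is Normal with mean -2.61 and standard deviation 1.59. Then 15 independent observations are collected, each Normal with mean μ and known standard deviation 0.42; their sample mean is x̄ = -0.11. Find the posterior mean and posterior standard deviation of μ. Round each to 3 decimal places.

Prior precision 1/τ₀² = 1/1.59² = 0.395554; data precision n/σ² = 15/0.42² = 85.0340.
Posterior precision = 0.395554 + 85.0340 = 85.4296, giving posterior SD = 1/√85.4296 = 0.108.
Posterior mean = (0.395554·-2.61 + 85.0340·-0.11) / 85.4296 = -0.122.

Posterior mean ≈ -0.122; posterior SD ≈ 0.108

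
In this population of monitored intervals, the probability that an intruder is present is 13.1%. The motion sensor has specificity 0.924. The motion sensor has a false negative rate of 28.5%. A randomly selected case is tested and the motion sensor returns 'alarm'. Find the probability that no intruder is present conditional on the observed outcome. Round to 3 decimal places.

Let H be the event that an intruder is present. P(H) = 0.131, so P(¬H) = 0.869. With E the 'alarm' result, P(E|H) = 0.715 and P(E|¬H) = 0.076.
P(E) = 0.715·0.131 + 0.076·0.869 = 0.093665 + 0.066044 = 0.15971.
By Bayes' theorem, P(H|E) = 0.093665 / 0.15971 = 0.586. Hence P(¬H|E) = 1 − 0.586 = 0.414.

P(¬H | E) ≈ 0.414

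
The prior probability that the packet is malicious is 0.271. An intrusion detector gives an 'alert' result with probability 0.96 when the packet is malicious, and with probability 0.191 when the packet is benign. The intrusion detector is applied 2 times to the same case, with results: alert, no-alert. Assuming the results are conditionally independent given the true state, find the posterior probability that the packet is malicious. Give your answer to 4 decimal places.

Posterior P(H) ≈ 0.0846

With H the event that the packet is malicious, the joint likelihood of the observed sequence is P(data|H) = 0.96·0.04 = 0.038400 and P(data|¬H) = 0.191·0.809 = 0.15452.
Bayes: P(H|data) = 0.271·0.038400 / (0.271·0.038400 + 0.729·0.15452) = 0.010406/0.12305 = 0.0846.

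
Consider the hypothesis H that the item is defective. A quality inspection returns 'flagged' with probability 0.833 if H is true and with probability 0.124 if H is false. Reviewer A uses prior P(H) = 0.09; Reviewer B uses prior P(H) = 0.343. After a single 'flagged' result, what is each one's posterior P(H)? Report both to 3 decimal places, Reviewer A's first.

Reviewer A: 0.399; Reviewer B: 0.778

The likelihood ratio for a 'flagged' result is 0.833/0.124 = 6.7177.
Reviewer A: prior odds 0.09/0.91 = 0.098901; posterior odds 0.66439; posterior probability 0.399.
Reviewer B: prior odds 0.343/0.657 = 0.52207; posterior odds 3.5071; posterior probability 0.778.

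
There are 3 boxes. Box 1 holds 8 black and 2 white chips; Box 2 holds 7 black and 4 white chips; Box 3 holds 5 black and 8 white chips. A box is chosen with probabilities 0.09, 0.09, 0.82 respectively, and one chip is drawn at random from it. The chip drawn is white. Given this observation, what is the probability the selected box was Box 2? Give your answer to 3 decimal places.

Tabulate prior·likelihood by source: [1] prior 0.09, lik 0.2, product 0.01800; [2] prior 0.09, lik 0.3636, product 0.03273; [3] prior 0.82, lik 0.6154, product 0.5046.
Normalizing constant = 0.55534; the posterior for Box 2 is its product over the sum, 0.03273/0.55534 = 0.059.

Posterior probability ≈ 0.059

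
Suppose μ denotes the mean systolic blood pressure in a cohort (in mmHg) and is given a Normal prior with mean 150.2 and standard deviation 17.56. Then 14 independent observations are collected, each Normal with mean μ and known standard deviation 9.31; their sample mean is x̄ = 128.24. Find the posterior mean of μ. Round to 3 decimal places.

With known σ, the Normal prior is conjugate. Weight on the data is w = (n/σ²)/(n/σ² + 1/τ₀²) = 0.161521/(0.161521+0.00324303) = 0.98032.
Posterior mean = w·x̄ + (1−w)·μ₀ = 0.98032·128.24 + 0.019683·150.2 = 128.672.

Posterior mean ≈ 128.672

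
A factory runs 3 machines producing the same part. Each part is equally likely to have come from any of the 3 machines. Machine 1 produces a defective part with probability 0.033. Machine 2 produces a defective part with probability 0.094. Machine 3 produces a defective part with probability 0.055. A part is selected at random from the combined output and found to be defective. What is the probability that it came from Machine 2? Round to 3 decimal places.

P(defective|M1) = 0.033; P(defective|M2) = 0.094; P(defective|M3) = 0.055.
Prior × likelihood for each source: 0.333333·0.033=0.01100, 0.333333·0.094=0.03133, 0.333333·0.055=0.01833. Summing gives P(defective) = 0.060667.
P(Machine 2 | defective) = 0.03133 / 0.060667 = 0.516.

Posterior probability ≈ 0.516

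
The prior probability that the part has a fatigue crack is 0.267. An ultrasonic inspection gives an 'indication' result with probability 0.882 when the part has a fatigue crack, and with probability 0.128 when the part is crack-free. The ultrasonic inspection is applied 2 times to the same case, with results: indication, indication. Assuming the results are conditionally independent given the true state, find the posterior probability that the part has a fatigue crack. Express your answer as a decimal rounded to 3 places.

Posterior P(H) ≈ 0.945

With H the event that the part has a fatigue crack, the joint likelihood of the observed sequence is P(data|H) = 0.882·0.882 = 0.77792 and P(data|¬H) = 0.128·0.128 = 0.016384.
Bayes: P(H|data) = 0.267·0.77792 / (0.267·0.77792 + 0.733·0.016384) = 0.20771/0.21972 = 0.9453.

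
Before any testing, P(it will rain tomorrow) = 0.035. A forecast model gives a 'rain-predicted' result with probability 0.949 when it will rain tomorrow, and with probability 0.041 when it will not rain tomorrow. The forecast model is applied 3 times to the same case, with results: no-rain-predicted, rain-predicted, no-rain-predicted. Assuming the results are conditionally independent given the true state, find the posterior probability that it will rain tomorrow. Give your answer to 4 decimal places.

Posterior P(H) ≈ 0.0024

With H the event that it will rain tomorrow, the joint likelihood of the observed sequence is P(data|H) = 0.051·0.949·0.051 = 0.0024683 and P(data|¬H) = 0.959·0.041·0.959 = 0.037707.
Bayes: P(H|data) = 0.035·0.0024683 / (0.035·0.0024683 + 0.965·0.037707) = 0.00008639/0.036474 = 0.0024.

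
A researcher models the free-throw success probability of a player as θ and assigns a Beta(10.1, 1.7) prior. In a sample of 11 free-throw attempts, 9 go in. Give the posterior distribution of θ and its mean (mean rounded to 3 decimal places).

The binomial likelihood is conjugate to the Beta prior: with 9 successes and 2 failures, the posterior is Beta(10.1+9, 1.7+2) = Beta(19.1, 3.7).
E[θ | data] = 19.1/(19.1+3.7) = 0.838.

Posterior: Beta(19.1, 3.7); mean ≈ 0.838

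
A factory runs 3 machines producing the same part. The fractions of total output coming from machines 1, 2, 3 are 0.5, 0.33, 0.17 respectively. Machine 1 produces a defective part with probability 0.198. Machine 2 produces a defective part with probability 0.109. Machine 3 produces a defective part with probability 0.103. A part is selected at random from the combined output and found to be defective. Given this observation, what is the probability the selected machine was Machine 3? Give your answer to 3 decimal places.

P(defective|M1) = 0.198; P(defective|M2) = 0.109; P(defective|M3) = 0.103.
Prior × likelihood for each source: 0.5·0.198=0.09900, 0.33·0.109=0.03597, 0.17·0.103=0.01751. Summing gives P(defective) = 0.15248.
P(Machine 3 | defective) = 0.01751 / 0.15248 = 0.115.

Posterior probability ≈ 0.115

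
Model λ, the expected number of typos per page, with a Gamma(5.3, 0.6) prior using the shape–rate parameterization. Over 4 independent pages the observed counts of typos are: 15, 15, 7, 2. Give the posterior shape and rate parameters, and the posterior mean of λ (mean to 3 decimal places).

The Poisson likelihood adds the total count to the shape and the number of exposure periods to the rate. Here ∑xᵢ = 39 and n = 4, so shape 5.3→44.3 and rate 0.6→4.6.
E[λ | data] = 44.3/4.6 = 9.630.

Posterior: Gamma(shape=44.3, rate=4.6); mean ≈ 9.630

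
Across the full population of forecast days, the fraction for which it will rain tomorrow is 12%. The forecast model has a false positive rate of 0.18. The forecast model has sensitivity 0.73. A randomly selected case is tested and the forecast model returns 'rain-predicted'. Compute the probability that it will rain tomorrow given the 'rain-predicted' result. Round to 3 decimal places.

P(H | E) ≈ 0.356

Write H for 'it will rain tomorrow'. Prior odds H:¬H = 0.12/0.88 = 0.13636. For the 'rain-predicted' outcome, the likelihood ratio is 0.73/0.18 = 4.0556.
Posterior odds = 0.13636 × 4.0556 = 0.55303, so P(H|E) = 0.55303/(1+0.55303) = 0.356.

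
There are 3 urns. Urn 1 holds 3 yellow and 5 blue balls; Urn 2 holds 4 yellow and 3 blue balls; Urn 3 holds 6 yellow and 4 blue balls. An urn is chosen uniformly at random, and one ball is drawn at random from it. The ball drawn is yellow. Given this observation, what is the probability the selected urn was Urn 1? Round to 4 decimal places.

Tabulate prior·likelihood by source: [1] prior 0.333333, lik 0.375, product 0.1250; [2] prior 0.333333, lik 0.5714, product 0.1905; [3] prior 0.333333, lik 0.6, product 0.2000.
Normalizing constant = 0.51548; the posterior for Urn 1 is its product over the sum, 0.1250/0.51548 = 0.2425.

Posterior probability ≈ 0.2425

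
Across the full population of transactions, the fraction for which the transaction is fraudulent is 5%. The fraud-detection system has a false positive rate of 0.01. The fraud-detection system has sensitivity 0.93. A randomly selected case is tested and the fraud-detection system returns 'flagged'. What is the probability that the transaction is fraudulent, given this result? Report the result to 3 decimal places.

P(H | E) ≈ 0.830

Let H be the event that the transaction is fraudulent. P(H) = 0.05, so P(¬H) = 0.95. With E the 'flagged' result, P(E|H) = 0.93 and P(E|¬H) = 0.01.
P(E) = 0.93·0.05 + 0.01·0.95 = 0.046500 + 0.0095000 = 0.056000.
By Bayes' theorem, P(H|E) = 0.046500 / 0.056000 = 0.830.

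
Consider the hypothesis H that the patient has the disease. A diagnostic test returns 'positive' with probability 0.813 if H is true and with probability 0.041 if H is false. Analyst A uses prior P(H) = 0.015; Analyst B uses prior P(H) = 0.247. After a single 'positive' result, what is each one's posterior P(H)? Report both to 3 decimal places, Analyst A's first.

P('+'|H) = 0.813, P('+'|¬H) = 0.041.
Analyst A: numerator 0.813·0.015 = 0.012195; evidence = 0.012195+0.041·0.985 = 0.052580; posterior = 0.232.
Analyst B: numerator 0.813·0.247 = 0.20081; evidence = 0.20081+0.041·0.753 = 0.23168; posterior = 0.867.

Analyst A: 0.232; Analyst B: 0.867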